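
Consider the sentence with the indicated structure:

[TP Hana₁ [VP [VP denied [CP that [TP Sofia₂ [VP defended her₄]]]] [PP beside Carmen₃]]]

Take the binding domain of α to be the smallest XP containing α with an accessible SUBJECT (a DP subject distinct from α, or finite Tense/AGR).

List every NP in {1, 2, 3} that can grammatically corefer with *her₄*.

{1, 3}

*her* is a pronoun, so Principle B applies: it must be free in its binding domain.
Binding domain of *her₄*: the embedded TP, whose subject is Sofia₂.
*Hana₁* c-commands the pronoun but from outside its binding domain, and is not c-commanded by it → coindexation permitted.
*Sofia₂* c-commands the pronoun within its binding domain → coindexation would violate Principle B.
*Carmen₃* and the pronoun do not c-command one another → neither Principle B nor Principle C is at stake; coindexation permitted.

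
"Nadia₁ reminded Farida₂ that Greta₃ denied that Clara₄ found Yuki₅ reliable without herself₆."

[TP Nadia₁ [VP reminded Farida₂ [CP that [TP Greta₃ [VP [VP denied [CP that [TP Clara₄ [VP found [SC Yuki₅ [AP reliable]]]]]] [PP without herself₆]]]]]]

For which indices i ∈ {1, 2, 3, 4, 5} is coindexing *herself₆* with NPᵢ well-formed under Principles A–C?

{3}

*herself* is an anaphor, so Principle A applies: it must be bound in its binding domain.
Binding domain of *herself₆*: the embedded TP, whose subject is Greta₃.
*Nadia₁* c-commands the anaphor but is outside its binding domain → cannot satisfy Principle A.
*Farida₂* c-commands the anaphor but is outside its binding domain → cannot satisfy Principle A.
*Greta₃* c-commands the anaphor within its binding domain → licit binder.
*Clara₄* does not c-command the anaphor → cannot bind it.
*Yuki₅* does not c-command the anaphor → cannot bind it.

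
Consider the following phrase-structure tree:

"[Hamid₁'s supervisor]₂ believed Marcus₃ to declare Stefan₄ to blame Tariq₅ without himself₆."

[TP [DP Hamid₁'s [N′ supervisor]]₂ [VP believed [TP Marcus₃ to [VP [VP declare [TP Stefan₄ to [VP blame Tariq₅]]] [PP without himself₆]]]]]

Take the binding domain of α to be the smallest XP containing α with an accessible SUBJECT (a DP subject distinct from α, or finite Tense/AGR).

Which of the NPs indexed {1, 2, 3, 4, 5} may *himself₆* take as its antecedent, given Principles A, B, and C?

{3}

*himself* is an anaphor, so Principle A applies: it must be bound in its binding domain.
Binding domain of *himself₆*: the embedded TP, whose subject is Marcus₃.
*Hamid₁* does not c-command the anaphor → cannot bind it.
*[Hamid₁'s supervisor]₂* c-commands the anaphor but is outside its binding domain → cannot satisfy Principle A.
*Marcus₃* c-commands the anaphor within its binding domain → licit binder.
*Stefan₄* does not c-command the anaphor → cannot bind it.
*Tariq₅* does not c-command the anaphor → cannot bind it.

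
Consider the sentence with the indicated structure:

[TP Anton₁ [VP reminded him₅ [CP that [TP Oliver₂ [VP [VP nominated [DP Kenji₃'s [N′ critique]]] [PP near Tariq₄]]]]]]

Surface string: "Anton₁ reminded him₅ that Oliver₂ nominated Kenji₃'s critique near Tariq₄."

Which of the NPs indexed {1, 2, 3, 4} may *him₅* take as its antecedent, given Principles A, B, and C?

none

*him* is a pronoun, so Principle B applies: it must be free in its binding domain.
Binding domain of *him₅*: the matrix TP, whose subject is Anton₁.
*Anton₁* c-commands the pronoun within its binding domain → coindexation would violate Principle B.
*Oliver₂*: the pronoun c-commands this R-expression → coindexation would violate Principle C on *Oliver₂*.
*Kenji₃*: the pronoun c-commands this R-expression → coindexation would violate Principle C on *Kenji₃*.
*Tariq₄*: the pronoun c-commands this R-expression → coindexation would violate Principle C on *Tariq₄*.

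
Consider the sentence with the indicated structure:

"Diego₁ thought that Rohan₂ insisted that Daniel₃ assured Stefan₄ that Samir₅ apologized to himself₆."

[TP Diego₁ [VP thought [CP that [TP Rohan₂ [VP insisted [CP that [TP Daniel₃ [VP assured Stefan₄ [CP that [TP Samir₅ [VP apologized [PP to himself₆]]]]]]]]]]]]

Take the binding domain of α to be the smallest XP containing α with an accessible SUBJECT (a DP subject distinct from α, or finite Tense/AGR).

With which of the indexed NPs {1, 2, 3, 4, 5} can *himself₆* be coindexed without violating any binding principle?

{5}

*himself* is an anaphor, so Principle A applies: it must be bound in its binding domain.
Binding domain of *himself₆*: the embedded TP, whose subject is Samir₅.
*Diego₁* c-commands the anaphor but is outside its binding domain → cannot satisfy Principle A.
*Rohan₂* c-commands the anaphor but is outside its binding domain → cannot satisfy Principle A.
*Daniel₃* c-commands the anaphor but is outside its binding domain → cannot satisfy Principle A.
*Stefan₄* c-commands the anaphor but is outside its binding domain → cannot satisfy Principle A.
*Samir₅* c-commands the anaphor within its binding domain → licit binder.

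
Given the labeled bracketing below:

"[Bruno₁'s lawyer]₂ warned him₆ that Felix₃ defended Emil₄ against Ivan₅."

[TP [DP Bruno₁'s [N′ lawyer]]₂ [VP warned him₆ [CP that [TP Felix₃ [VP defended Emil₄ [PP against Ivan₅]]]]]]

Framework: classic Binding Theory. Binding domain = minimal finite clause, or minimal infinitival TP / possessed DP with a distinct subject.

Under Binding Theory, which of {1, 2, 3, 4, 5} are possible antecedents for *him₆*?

*him* is a pronoun, so Principle B applies: it must be free in its binding domain.
Binding domain of *him₆*: the matrix TP, whose subject is [Bruno₁'s lawyer]₂.
*Bruno₁* and the pronoun do not c-command one another → neither Principle B nor Principle C is at stake; coindexation permitted.
*[Bruno₁'s lawyer]₂* c-commands the pronoun within its binding domain → coindexation would violate Principle B.
*Felix₃*: the pronoun c-commands this R-expression → coindexation would violate Principle C on *Felix₃*.
*Emil₄*: the pronoun c-commands this R-expression → coindexation would violate Principle C on *Emil₄*.
*Ivan₅*: the pronoun c-commands this R-expression → coindexation would violate Principle C on *Ivan₅*.

{1}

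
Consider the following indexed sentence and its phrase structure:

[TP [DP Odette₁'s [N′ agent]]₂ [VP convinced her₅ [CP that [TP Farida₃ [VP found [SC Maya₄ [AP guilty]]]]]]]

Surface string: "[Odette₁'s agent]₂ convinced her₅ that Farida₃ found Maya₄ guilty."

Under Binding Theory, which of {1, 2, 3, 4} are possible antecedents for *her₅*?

{1}

*her* is a pronoun, so Principle B applies: it must be free in its binding domain.
Binding domain of *her₅*: the matrix TP, whose subject is [Odette₁'s agent]₂.
*Odette₁* and the pronoun do not c-command one another → neither Principle B nor Principle C is at stake; coindexation permitted.
*[Odette₁'s agent]₂* c-commands the pronoun within its binding domain → coindexation would violate Principle B.
*Farida₃*: the pronoun c-commands this R-expression → coindexation would violate Principle C on *Farida₃*.
*Maya₄*: the pronoun c-commands this R-expression → coindexation would violate Principle C on *Maya₄*.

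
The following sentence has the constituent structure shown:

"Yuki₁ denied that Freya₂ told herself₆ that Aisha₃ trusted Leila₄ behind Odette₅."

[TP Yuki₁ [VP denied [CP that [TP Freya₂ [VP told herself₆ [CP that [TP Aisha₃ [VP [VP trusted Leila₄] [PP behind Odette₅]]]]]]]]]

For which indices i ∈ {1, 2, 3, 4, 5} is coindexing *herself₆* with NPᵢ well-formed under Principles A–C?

{2}

*herself* is an anaphor, so Principle A applies: it must be bound in its binding domain.
Binding domain of *herself₆*: the embedded TP, whose subject is Freya₂.
*Yuki₁* c-commands the anaphor but is outside its binding domain → cannot satisfy Principle A.
*Freya₂* c-commands the anaphor within its binding domain → licit binder.
*Aisha₃* does not c-command the anaphor → cannot bind it.
*Leila₄* does not c-command the anaphor → cannot bind it.
*Odette₅* does not c-command the anaphor → cannot bind it.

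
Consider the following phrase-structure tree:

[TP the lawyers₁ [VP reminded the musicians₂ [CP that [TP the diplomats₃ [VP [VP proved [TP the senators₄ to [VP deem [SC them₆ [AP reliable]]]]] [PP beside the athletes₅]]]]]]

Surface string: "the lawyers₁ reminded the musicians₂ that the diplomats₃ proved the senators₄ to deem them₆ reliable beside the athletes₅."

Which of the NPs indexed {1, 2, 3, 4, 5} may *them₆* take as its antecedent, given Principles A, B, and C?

{1, 2, 3, 5}

*them* is a pronoun, so Principle B applies: it must be free in its binding domain.
Binding domain of *them₆*: the embedded TP, whose subject is the senators₄.
*the lawyers₁* c-commands the pronoun but from outside its binding domain, and is not c-commanded by it → coindexation permitted.
*the musicians₂* c-commands the pronoun but from outside its binding domain, and is not c-commanded by it → coindexation permitted.
*the diplomats₃* c-commands the pronoun but from outside its binding domain, and is not c-commanded by it → coindexation permitted.
*the senators₄* c-commands the pronoun within its binding domain → coindexation would violate Principle B.
*the athletes₅* and the pronoun do not c-command one another → neither Principle B nor Principle C is at stake; coindexation permitted.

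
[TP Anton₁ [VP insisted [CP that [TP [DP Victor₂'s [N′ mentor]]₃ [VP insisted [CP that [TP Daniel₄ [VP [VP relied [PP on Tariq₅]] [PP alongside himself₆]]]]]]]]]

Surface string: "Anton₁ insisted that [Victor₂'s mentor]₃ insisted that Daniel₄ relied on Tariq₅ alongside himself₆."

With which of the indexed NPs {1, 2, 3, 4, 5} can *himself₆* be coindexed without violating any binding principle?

*himself* is an anaphor, so Principle A applies: it must be bound in its binding domain.
Binding domain of *himself₆*: the embedded TP, whose subject is Daniel₄.
*Anton₁* c-commands the anaphor but is outside its binding domain → cannot satisfy Principle A.
*Victor₂* does not c-command the anaphor → cannot bind it.
*[Victor₂'s mentor]₃* c-commands the anaphor but is outside its binding domain → cannot satisfy Principle A.
*Daniel₄* c-commands the anaphor within its binding domain → licit binder.
*Tariq₅* does not c-command the anaphor → cannot bind it.

{4}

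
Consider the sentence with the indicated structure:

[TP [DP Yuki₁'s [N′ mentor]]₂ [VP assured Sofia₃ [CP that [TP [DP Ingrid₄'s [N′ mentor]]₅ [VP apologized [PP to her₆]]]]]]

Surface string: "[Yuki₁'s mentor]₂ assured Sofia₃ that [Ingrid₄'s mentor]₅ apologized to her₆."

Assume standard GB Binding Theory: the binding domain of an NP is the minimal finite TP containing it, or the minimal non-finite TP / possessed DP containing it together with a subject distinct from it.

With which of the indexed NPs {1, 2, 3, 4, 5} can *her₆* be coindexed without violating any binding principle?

{1, 2, 3, 4}

*her* is a pronoun, so Principle B applies: it must be free in its binding domain.
Binding domain of *her₆*: the embedded TP, whose subject is [Ingrid₄'s mentor]₅.
*Yuki₁* and the pronoun do not c-command one another → neither Principle B nor Principle C is at stake; coindexation permitted.
*[Yuki₁'s mentor]₂* c-commands the pronoun but from outside its binding domain, and is not c-commanded by it → coindexation permitted.
*Sofia₃* c-commands the pronoun but from outside its binding domain, and is not c-commanded by it → coindexation permitted.
*Ingrid₄* and the pronoun do not c-command one another → neither Principle B nor Principle C is at stake; coindexation permitted.
*[Ingrid₄'s mentor]₅* c-commands the pronoun within its binding domain → coindexation would violate Principle B.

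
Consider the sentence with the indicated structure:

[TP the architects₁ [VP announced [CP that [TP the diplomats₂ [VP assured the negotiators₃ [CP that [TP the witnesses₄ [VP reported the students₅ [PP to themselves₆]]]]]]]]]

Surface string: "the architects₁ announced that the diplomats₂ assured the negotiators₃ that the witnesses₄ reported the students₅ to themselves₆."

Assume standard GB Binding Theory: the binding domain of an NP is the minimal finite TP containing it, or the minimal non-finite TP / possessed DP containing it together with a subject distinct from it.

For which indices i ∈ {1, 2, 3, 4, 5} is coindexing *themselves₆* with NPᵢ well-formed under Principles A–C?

{4, 5}

*themselves* is an anaphor, so Principle A applies: it must be bound in its binding domain.
Binding domain of *themselves₆*: the embedded TP, whose subject is the witnesses₄.
*the architects₁* c-commands the anaphor but is outside its binding domain → cannot satisfy Principle A.
*the diplomats₂* c-commands the anaphor but is outside its binding domain → cannot satisfy Principle A.
*the negotiators₃* c-commands the anaphor but is outside its binding domain → cannot satisfy Principle A.
*the witnesses₄* c-commands the anaphor within its binding domain → licit binder.
*the students₅* c-commands the anaphor within its binding domain → licit binder.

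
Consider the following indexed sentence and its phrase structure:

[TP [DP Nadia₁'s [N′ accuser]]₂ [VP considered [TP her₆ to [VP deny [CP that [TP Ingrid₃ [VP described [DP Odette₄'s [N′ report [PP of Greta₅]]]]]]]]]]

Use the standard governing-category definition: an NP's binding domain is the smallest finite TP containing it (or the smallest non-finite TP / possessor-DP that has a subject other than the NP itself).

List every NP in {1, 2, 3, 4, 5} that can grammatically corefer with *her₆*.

*her* is a pronoun, so Principle B applies: it must be free in its binding domain.
Binding domain of *her₆*: the matrix TP, whose subject is [Nadia₁'s accuser]₂.
*Nadia₁* and the pronoun do not c-command one another → neither Principle B nor Principle C is at stake; coindexation permitted.
*[Nadia₁'s accuser]₂* c-commands the pronoun within its binding domain → coindexation would violate Principle B.
*Ingrid₃*: the pronoun c-commands this R-expression → coindexation would violate Principle C on *Ingrid₃*.
*Odette₄*: the pronoun c-commands this R-expression → coindexation would violate Principle C on *Odette₄*.
*Greta₅*: the pronoun c-commands this R-expression → coindexation would violate Principle C on *Greta₅*.

{1}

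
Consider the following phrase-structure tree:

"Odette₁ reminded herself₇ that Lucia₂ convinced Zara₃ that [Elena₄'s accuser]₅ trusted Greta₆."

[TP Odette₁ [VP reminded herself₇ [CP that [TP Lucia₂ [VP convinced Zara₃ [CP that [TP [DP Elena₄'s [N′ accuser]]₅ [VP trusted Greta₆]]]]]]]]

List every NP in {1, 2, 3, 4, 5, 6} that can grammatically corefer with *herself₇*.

*herself* is an anaphor, so Principle A applies: it must be bound in its binding domain.
Binding domain of *herself₇*: the matrix TP, whose subject is Odette₁.
*Odette₁* c-commands the anaphor within its binding domain → licit binder.
*Lucia₂* does not c-command the anaphor → cannot bind it.
*Zara₃* does not c-command the anaphor → cannot bind it.
*Elena₄* does not c-command the anaphor → cannot bind it.
*[Elena₄'s accuser]₅* does not c-command the anaphor → cannot bind it.
*Greta₆* does not c-command the anaphor → cannot bind it.

{1}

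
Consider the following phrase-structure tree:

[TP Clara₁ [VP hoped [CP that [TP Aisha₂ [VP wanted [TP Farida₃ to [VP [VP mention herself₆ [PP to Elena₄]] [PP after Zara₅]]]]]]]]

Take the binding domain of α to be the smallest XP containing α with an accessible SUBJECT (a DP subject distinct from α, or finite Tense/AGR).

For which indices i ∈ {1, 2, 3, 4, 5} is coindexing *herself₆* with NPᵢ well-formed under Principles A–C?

{3}

*herself* is an anaphor, so Principle A applies: it must be bound in its binding domain.
Binding domain of *herself₆*: the embedded TP, whose subject is Farida₃.
*Clara₁* c-commands the anaphor but is outside its binding domain → cannot satisfy Principle A.
*Aisha₂* c-commands the anaphor but is outside its binding domain → cannot satisfy Principle A.
*Farida₃* c-commands the anaphor within its binding domain → licit binder.
*Elena₄* does not c-command the anaphor → cannot bind it.
*Zara₅* does not c-command the anaphor → cannot bind it.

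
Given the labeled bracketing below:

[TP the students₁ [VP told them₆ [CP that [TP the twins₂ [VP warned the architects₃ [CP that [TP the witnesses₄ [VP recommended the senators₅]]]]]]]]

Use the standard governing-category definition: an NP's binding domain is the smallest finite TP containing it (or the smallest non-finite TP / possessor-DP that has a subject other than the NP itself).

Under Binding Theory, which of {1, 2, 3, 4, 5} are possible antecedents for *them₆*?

*them* is a pronoun, so Principle B applies: it must be free in its binding domain.
Binding domain of *them₆*: the matrix TP, whose subject is the students₁.
*the students₁* c-commands the pronoun within its binding domain → coindexation would violate Principle B.
*the twins₂*: the pronoun c-commands this R-expression → coindexation would violate Principle C on *the twins₂*.
*the architects₃*: the pronoun c-commands this R-expression → coindexation would violate Principle C on *the architects₃*.
*the witnesses₄*: the pronoun c-commands this R-expression → coindexation would violate Principle C on *the witnesses₄*.
*the senators₅*: the pronoun c-commands this R-expression → coindexation would violate Principle C on *the senators₅*.

none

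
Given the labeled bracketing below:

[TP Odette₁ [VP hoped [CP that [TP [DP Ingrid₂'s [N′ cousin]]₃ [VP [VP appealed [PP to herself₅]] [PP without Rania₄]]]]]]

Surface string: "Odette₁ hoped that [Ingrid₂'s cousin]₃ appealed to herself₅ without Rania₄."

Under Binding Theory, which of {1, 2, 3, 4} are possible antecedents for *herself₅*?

*herself* is an anaphor, so Principle A applies: it must be bound in its binding domain.
Binding domain of *herself₅*: the embedded TP, whose subject is [Ingrid₂'s cousin]₃.
*Odette₁* c-commands the anaphor but is outside its binding domain → cannot satisfy Principle A.
*Ingrid₂* does not c-command the anaphor → cannot bind it.
*[Ingrid₂'s cousin]₃* c-commands the anaphor within its binding domain → licit binder.
*Rania₄* does not c-command the anaphor → cannot bind it.

{3}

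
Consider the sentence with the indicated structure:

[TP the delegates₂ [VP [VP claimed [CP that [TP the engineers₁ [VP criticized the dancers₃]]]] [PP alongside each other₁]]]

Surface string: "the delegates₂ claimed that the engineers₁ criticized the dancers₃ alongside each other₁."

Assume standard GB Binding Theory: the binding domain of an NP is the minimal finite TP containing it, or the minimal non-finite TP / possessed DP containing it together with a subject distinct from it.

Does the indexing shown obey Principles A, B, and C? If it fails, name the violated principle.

The two coindexed NPs are *the engineers₁* and *each other₁*.
*each other₁* is an anaphor. Principle A requires it to be bound within its binding domain — the matrix TP, whose subject is the delegates₂.
Within that domain it is c-commanded by *the delegates₂*, which does not share its index.
*the engineers₁* does not c-command the anaphor at all.
The anaphor is unbound in its domain → Principle A violation.

Principle A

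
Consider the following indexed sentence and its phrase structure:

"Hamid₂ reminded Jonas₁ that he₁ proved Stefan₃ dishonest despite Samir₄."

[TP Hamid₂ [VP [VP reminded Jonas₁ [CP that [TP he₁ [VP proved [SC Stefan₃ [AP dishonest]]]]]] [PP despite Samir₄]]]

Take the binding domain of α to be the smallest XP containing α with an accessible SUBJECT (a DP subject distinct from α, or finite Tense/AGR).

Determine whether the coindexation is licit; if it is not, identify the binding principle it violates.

grammatical

The two coindexed NPs are *Jonas₁* and *he₁*.
*he₁* is a pronoun; nothing c-commands it within its binding domain (the embedded TP.), so Principle B holds trivially.
*Jonas₁* is an R-expression; *he₁* does not c-command it, and no other NP shares its index, so Principle C is satisfied.
All principles are respected.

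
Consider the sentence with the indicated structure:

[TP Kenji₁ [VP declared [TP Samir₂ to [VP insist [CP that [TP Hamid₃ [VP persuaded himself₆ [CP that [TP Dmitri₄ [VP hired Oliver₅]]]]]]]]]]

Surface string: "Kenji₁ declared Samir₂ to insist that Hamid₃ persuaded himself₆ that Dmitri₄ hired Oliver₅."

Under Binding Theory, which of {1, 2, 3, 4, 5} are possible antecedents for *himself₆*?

*himself* is an anaphor, so Principle A applies: it must be bound in its binding domain.
Binding domain of *himself₆*: the embedded TP, whose subject is Hamid₃.
*Kenji₁* c-commands the anaphor but is outside its binding domain → cannot satisfy Principle A.
*Samir₂* c-commands the anaphor but is outside its binding domain → cannot satisfy Principle A.
*Hamid₃* c-commands the anaphor within its binding domain → licit binder.
*Dmitri₄* does not c-command the anaphor → cannot bind it.
*Oliver₅* does not c-command the anaphor → cannot bind it.

{3}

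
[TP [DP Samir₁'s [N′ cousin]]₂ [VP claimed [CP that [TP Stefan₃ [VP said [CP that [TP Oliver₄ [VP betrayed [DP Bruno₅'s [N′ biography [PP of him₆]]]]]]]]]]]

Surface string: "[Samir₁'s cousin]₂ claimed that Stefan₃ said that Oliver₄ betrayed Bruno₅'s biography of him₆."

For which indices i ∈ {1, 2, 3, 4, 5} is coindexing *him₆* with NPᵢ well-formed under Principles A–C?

*him* is a pronoun, so Principle B applies: it must be free in its binding domain.
Binding domain of *him₆*: the possessed DP, whose subject is Bruno₅.
*Samir₁* and the pronoun do not c-command one another → neither Principle B nor Principle C is at stake; coindexation permitted.
*[Samir₁'s cousin]₂* c-commands the pronoun but from outside its binding domain, and is not c-commanded by it → coindexation permitted.
*Stefan₃* c-commands the pronoun but from outside its binding domain, and is not c-commanded by it → coindexation permitted.
*Oliver₄* c-commands the pronoun but from outside its binding domain, and is not c-commanded by it → coindexation permitted.
*Bruno₅* c-commands the pronoun within its binding domain → coindexation would violate Principle B.

{1, 2, 3, 4}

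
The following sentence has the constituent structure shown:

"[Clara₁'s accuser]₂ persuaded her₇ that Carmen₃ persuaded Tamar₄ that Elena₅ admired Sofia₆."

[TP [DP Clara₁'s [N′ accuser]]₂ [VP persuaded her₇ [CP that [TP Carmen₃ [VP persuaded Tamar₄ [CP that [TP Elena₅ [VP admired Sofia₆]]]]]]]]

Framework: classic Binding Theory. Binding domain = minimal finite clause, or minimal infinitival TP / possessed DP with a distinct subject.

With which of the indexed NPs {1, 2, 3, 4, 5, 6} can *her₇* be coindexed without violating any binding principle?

*her* is a pronoun, so Principle B applies: it must be free in its binding domain.
Binding domain of *her₇*: the matrix TP, whose subject is [Clara₁'s accuser]₂.
*Clara₁* and the pronoun do not c-command one another → neither Principle B nor Principle C is at stake; coindexation permitted.
*[Clara₁'s accuser]₂* c-commands the pronoun within its binding domain → coindexation would violate Principle B.
*Carmen₃*: the pronoun c-commands this R-expression → coindexation would violate Principle C on *Carmen₃*.
*Tamar₄*: the pronoun c-commands this R-expression → coindexation would violate Principle C on *Tamar₄*.
*Elena₅*: the pronoun c-commands this R-expression → coindexation would violate Principle C on *Elena₅*.
*Sofia₆*: the pronoun c-commands this R-expression → coindexation would violate Principle C on *Sofia₆*.

{1}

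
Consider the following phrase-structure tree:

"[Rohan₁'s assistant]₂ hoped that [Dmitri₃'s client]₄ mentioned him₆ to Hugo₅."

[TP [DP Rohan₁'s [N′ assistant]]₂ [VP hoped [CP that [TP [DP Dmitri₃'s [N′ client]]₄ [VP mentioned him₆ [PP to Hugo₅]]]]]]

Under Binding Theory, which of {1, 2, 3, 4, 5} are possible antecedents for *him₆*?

*him* is a pronoun, so Principle B applies: it must be free in its binding domain.
Binding domain of *him₆*: the embedded TP, whose subject is [Dmitri₃'s client]₄.
*Rohan₁* and the pronoun do not c-command one another → neither Principle B nor Principle C is at stake; coindexation permitted.
*[Rohan₁'s assistant]₂* c-commands the pronoun but from outside its binding domain, and is not c-commanded by it → coindexation permitted.
*Dmitri₃* and the pronoun do not c-command one another → neither Principle B nor Principle C is at stake; coindexation permitted.
*[Dmitri₃'s client]₄* c-commands the pronoun within its binding domain → coindexation would violate Principle B.
*Hugo₅*: the pronoun c-commands this R-expression → coindexation would violate Principle C on *Hugo₅*.

{1, 2, 3}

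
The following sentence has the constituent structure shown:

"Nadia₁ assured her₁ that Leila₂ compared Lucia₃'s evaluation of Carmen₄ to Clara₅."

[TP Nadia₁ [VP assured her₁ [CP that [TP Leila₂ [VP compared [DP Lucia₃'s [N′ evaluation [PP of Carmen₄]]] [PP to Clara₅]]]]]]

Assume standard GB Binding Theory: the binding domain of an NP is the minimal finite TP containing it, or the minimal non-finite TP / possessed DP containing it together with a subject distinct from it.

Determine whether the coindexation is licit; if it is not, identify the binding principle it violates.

The two coindexed NPs are *Nadia₁* and *her₁*.
*her₁* is a pronoun. Its binding domain is the matrix TP, whose subject is Nadia₁.
*Nadia₁* c-commands it within that domain and carries the same index.
The pronoun is locally bound → Principle B violation.

Principle B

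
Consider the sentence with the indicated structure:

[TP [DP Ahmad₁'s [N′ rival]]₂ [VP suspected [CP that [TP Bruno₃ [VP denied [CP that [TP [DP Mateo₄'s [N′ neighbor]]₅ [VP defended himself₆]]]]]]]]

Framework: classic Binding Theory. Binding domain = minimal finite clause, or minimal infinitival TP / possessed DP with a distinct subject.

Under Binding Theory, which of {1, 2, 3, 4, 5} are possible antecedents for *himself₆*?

*himself* is an anaphor, so Principle A applies: it must be bound in its binding domain.
Binding domain of *himself₆*: the embedded TP, whose subject is [Mateo₄'s neighbor]₅.
*Ahmad₁* does not c-command the anaphor → cannot bind it.
*[Ahmad₁'s rival]₂* c-commands the anaphor but is outside its binding domain → cannot satisfy Principle A.
*Bruno₃* c-commands the anaphor but is outside its binding domain → cannot satisfy Principle A.
*Mateo₄* does not c-command the anaphor → cannot bind it.
*[Mateo₄'s neighbor]₅* c-commands the anaphor within its binding domain → licit binder.

{5}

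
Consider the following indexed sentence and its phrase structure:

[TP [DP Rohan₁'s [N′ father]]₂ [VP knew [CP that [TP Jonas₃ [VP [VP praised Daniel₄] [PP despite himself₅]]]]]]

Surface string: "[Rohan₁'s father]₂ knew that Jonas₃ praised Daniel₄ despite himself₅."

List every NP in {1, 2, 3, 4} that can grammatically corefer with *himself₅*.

*himself* is an anaphor, so Principle A applies: it must be bound in its binding domain.
Binding domain of *himself₅*: the embedded TP, whose subject is Jonas₃.
*Rohan₁* does not c-command the anaphor → cannot bind it.
*[Rohan₁'s father]₂* c-commands the anaphor but is outside its binding domain → cannot satisfy Principle A.
*Jonas₃* c-commands the anaphor within its binding domain → licit binder.
*Daniel₄* does not c-command the anaphor → cannot bind it.

{3}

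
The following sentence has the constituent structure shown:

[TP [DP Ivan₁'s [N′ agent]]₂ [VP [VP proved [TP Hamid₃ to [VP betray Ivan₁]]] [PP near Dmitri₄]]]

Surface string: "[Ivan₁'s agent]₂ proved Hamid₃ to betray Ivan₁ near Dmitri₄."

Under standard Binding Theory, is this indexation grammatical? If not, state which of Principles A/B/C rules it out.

grammatical

The two coindexed NPs are *Ivan₁* and *Ivan₁*.
*Ivan₁* is an R-expression; no coindexed NP c-commands it, so Principle C holds.
*Ivan₁* is an R-expression; *Ivan₁* does not c-command it, and no other NP shares its index, so Principle C is satisfied.
All principles are respected.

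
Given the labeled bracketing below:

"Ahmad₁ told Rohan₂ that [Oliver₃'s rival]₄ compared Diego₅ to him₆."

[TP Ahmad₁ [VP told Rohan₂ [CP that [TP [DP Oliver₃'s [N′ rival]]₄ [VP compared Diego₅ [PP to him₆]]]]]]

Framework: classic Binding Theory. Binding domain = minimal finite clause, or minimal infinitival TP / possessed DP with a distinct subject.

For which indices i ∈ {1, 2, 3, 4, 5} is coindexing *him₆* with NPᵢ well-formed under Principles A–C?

*him* is a pronoun, so Principle B applies: it must be free in its binding domain.
Binding domain of *him₆*: the embedded TP, whose subject is [Oliver₃'s rival]₄.
*Ahmad₁* c-commands the pronoun but from outside its binding domain, and is not c-commanded by it → coindexation permitted.
*Rohan₂* c-commands the pronoun but from outside its binding domain, and is not c-commanded by it → coindexation permitted.
*Oliver₃* and the pronoun do not c-command one another → neither Principle B nor Principle C is at stake; coindexation permitted.
*[Oliver₃'s rival]₄* c-commands the pronoun within its binding domain → coindexation would violate Principle B.
*Diego₅* c-commands the pronoun within its binding domain → coindexation would violate Principle B.

{1, 2, 3}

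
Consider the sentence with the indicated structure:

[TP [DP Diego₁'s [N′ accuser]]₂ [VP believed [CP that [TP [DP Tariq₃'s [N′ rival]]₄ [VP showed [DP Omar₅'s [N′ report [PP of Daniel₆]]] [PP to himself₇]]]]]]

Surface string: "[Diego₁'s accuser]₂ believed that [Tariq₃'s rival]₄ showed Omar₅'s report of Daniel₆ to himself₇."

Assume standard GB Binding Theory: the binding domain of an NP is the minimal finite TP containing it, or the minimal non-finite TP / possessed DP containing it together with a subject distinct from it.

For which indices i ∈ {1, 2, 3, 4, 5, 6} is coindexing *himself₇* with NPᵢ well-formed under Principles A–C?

*himself* is an anaphor, so Principle A applies: it must be bound in its binding domain.
Binding domain of *himself₇*: the embedded TP, whose subject is [Tariq₃'s rival]₄.
*Diego₁* does not c-command the anaphor → cannot bind it.
*[Diego₁'s accuser]₂* c-commands the anaphor but is outside its binding domain → cannot satisfy Principle A.
*Tariq₃* does not c-command the anaphor → cannot bind it.
*[Tariq₃'s rival]₄* c-commands the anaphor within its binding domain → licit binder.
*Omar₅* does not c-command the anaphor → cannot bind it.
*Daniel₆* does not c-command the anaphor → cannot bind it.

{4}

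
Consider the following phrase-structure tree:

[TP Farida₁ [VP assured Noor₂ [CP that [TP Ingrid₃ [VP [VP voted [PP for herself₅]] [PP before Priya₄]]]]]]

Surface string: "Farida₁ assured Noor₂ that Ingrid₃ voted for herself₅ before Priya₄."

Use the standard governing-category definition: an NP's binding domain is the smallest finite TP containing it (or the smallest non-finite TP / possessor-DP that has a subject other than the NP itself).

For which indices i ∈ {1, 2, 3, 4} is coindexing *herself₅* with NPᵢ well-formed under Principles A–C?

{3}

*herself* is an anaphor, so Principle A applies: it must be bound in its binding domain.
Binding domain of *herself₅*: the embedded TP, whose subject is Ingrid₃.
*Farida₁* c-commands the anaphor but is outside its binding domain → cannot satisfy Principle A.
*Noor₂* c-commands the anaphor but is outside its binding domain → cannot satisfy Principle A.
*Ingrid₃* c-commands the anaphor within its binding domain → licit binder.
*Priya₄* does not c-command the anaphor → cannot bind it.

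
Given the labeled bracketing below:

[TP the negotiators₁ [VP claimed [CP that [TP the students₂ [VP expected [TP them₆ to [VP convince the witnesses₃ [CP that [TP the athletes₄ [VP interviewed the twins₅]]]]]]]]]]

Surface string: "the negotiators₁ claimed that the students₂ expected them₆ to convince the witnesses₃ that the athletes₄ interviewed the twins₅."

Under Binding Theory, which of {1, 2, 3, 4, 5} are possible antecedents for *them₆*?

{1}

*them* is a pronoun, so Principle B applies: it must be free in its binding domain.
Binding domain of *them₆*: the embedded TP, whose subject is the students₂.
*the negotiators₁* c-commands the pronoun but from outside its binding domain, and is not c-commanded by it → coindexation permitted.
*the students₂* c-commands the pronoun within its binding domain → coindexation would violate Principle B.
*the witnesses₃*: the pronoun c-commands this R-expression → coindexation would violate Principle C on *the witnesses₃*.
*the athletes₄*: the pronoun c-commands this R-expression → coindexation would violate Principle C on *the athletes₄*.
*the twins₅*: the pronoun c-commands this R-expression → coindexation would violate Principle C on *the twins₅*.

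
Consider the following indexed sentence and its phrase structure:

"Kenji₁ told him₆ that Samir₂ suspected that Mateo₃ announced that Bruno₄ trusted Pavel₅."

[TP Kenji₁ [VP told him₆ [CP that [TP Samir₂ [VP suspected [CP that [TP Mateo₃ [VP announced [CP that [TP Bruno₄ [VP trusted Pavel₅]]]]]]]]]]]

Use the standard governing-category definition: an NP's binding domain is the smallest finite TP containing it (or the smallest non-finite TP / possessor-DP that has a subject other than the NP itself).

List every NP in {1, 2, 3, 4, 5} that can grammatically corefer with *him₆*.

none

*him* is a pronoun, so Principle B applies: it must be free in its binding domain.
Binding domain of *him₆*: the matrix TP, whose subject is Kenji₁.
*Kenji₁* c-commands the pronoun within its binding domain → coindexation would violate Principle B.
*Samir₂*: the pronoun c-commands this R-expression → coindexation would violate Principle C on *Samir₂*.
*Mateo₃*: the pronoun c-commands this R-expression → coindexation would violate Principle C on *Mateo₃*.
*Bruno₄*: the pronoun c-commands this R-expression → coindexation would violate Principle C on *Bruno₄*.
*Pavel₅*: the pronoun c-commands this R-expression → coindexation would violate Principle C on *Pavel₅*.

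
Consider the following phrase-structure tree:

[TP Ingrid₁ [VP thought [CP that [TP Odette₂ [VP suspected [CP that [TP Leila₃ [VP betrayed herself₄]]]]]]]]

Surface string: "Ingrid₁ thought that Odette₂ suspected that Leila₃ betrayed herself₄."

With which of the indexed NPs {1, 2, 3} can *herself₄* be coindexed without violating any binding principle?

{3}

*herself* is an anaphor, so Principle A applies: it must be bound in its binding domain.
Binding domain of *herself₄*: the embedded TP, whose subject is Leila₃.
*Ingrid₁* c-commands the anaphor but is outside its binding domain → cannot satisfy Principle A.
*Odette₂* c-commands the anaphor but is outside its binding domain → cannot satisfy Principle A.
*Leila₃* c-commands the anaphor within its binding domain → licit binder.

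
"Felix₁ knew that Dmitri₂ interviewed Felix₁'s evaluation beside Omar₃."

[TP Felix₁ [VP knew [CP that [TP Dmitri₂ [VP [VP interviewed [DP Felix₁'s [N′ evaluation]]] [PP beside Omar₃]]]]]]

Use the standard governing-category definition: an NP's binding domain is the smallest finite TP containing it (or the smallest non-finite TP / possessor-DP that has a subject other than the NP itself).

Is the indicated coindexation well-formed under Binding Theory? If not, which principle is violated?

Principle C

The two coindexed NPs are *Felix₁* (the higher occurrence) and *Felix₁* (the lower occurrence).
*Felix₁* (the lower occurrence) is an R-expression. Principle C requires it to be free everywhere.
*Felix₁* (the higher occurrence) c-commands it and carries the same index.
The R-expression is bound → Principle C violation.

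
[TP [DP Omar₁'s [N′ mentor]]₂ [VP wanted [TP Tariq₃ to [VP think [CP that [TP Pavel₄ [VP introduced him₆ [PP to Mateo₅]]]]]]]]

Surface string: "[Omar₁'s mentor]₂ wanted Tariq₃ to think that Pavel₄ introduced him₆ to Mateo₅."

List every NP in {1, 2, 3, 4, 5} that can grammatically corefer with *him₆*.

{1, 2, 3}

*him* is a pronoun, so Principle B applies: it must be free in its binding domain.
Binding domain of *him₆*: the embedded TP, whose subject is Pavel₄.
*Omar₁* and the pronoun do not c-command one another → neither Principle B nor Principle C is at stake; coindexation permitted.
*[Omar₁'s mentor]₂* c-commands the pronoun but from outside its binding domain, and is not c-commanded by it → coindexation permitted.
*Tariq₃* c-commands the pronoun but from outside its binding domain, and is not c-commanded by it → coindexation permitted.
*Pavel₄* c-commands the pronoun within its binding domain → coindexation would violate Principle B.
*Mateo₅*: the pronoun c-commands this R-expression → coindexation would violate Principle C on *Mateo₅*.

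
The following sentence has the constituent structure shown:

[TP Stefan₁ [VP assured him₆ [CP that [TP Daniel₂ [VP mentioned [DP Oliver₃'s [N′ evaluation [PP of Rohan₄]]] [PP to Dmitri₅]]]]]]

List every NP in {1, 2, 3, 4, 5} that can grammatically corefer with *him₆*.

none

*him* is a pronoun, so Principle B applies: it must be free in its binding domain.
Binding domain of *him₆*: the matrix TP, whose subject is Stefan₁.
*Stefan₁* c-commands the pronoun within its binding domain → coindexation would violate Principle B.
*Daniel₂*: the pronoun c-commands this R-expression → coindexation would violate Principle C on *Daniel₂*.
*Oliver₃*: the pronoun c-commands this R-expression → coindexation would violate Principle C on *Oliver₃*.
*Rohan₄*: the pronoun c-commands this R-expression → coindexation would violate Principle C on *Rohan₄*.
*Dmitri₅*: the pronoun c-commands this R-expression → coindexation would violate Principle C on *Dmitri₅*.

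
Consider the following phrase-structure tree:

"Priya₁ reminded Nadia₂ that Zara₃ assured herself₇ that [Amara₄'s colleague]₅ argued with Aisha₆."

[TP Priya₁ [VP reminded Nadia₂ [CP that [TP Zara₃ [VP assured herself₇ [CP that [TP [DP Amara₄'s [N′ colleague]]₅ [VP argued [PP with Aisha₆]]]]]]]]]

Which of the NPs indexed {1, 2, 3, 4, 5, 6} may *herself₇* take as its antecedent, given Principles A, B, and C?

*herself* is an anaphor, so Principle A applies: it must be bound in its binding domain.
Binding domain of *herself₇*: the embedded TP, whose subject is Zara₃.
*Priya₁* c-commands the anaphor but is outside its binding domain → cannot satisfy Principle A.
*Nadia₂* c-commands the anaphor but is outside its binding domain → cannot satisfy Principle A.
*Zara₃* c-commands the anaphor within its binding domain → licit binder.
*Amara₄* does not c-command the anaphor → cannot bind it.
*[Amara₄'s colleague]₅* does not c-command the anaphor → cannot bind it.
*Aisha₆* does not c-command the anaphor → cannot bind it.

{3}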